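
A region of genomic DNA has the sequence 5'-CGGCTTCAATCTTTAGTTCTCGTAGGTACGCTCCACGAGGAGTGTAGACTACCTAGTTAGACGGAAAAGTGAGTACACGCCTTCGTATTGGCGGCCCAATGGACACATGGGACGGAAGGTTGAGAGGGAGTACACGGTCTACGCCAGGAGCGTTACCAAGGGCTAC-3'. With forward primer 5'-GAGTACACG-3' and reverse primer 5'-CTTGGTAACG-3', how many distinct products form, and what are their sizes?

Two products: 90 bp, 33 bp

The forward primer GAGTACACG matches the top strand at positions 71–79, 128–136.
The reverse primer's reverse complement is CGTTACCAAG, matching at positions 151–160.
Each forward site pairs with the reverse site to give a product ending at position 160: sizes 90, 33 bp.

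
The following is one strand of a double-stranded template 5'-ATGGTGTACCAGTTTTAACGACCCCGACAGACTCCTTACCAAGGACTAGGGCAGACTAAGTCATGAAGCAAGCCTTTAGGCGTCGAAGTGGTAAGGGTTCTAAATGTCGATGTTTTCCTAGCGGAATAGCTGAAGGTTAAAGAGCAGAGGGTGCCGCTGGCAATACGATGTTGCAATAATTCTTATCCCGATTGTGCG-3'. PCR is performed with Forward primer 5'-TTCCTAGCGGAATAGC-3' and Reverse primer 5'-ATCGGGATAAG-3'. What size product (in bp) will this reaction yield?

Scanning the template, TTCCTAGCGGAATAGC occurs at positions 115–130; this primer anneals to the bottom strand there with its 3' end pointing downstream.
The reverse primer's reverse complement is CTTATCCCGAT, which matches the template at positions 182–192.
Product length = (reverse-primer end) − (forward-primer start) + 1 = 192 − 115 + 1 = 78 bp.

78 bp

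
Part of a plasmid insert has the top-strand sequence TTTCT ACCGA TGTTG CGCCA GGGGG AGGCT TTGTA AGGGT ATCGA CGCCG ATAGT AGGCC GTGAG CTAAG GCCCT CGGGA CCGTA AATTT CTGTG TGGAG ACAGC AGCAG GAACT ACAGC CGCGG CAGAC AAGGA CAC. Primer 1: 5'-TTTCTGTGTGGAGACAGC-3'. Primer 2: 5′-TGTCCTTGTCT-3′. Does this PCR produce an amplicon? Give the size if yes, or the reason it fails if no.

Primer 1 (TTTCTGTGTGGAGACAGC) matches the top strand at positions 88–105; it acts as a forward primer.
Primer 2's reverse complement is AGACAAGGACA, matching the top strand at positions 127–137; it acts as a reverse primer.
The 3' ends face each other across positions 88–137, giving a 50 bp product.

Yes — a 50 bp product.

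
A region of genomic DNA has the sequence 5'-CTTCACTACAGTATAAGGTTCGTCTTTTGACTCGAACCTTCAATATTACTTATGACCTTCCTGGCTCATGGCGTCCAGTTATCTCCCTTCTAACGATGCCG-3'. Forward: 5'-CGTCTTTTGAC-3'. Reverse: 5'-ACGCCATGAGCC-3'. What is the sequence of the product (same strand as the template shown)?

The forward primer matches the template at positions 21–31.
Reverse complement of the reverse primer: GGCTCATGGCGT. This occurs on the top strand at positions 63–74.
The product is the template from position 21 through 74 (54 bp).

5'-CGTCTTTTGACTCGAACCTTCAATATTACTTATGACCTTCCTGGCTCATGGCGT-3'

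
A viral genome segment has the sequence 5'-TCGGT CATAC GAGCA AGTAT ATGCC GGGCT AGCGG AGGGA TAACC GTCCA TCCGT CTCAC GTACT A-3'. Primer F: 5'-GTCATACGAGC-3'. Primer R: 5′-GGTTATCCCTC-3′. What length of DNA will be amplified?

Forward primer GTCATACGAGC is found on the top strand at positions 4–14.
Taking the reverse complement of GGTTATCCCTC gives GAGGGATAACC, found at positions 35–45 on the template; the primer anneals here to the top strand with its 3' end pointing upstream.
Product length = (reverse-primer end) − (forward-primer start) + 1 = 45 − 4 + 1 = 42 bp.

42 bp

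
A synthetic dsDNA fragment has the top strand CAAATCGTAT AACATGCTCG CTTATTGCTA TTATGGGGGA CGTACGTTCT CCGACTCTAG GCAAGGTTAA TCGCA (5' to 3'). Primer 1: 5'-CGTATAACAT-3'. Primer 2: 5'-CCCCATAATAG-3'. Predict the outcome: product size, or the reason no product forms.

Yes — a 33 bp product.

Primer 1 (CGTATAACAT) matches the top strand at positions 6–15; it acts as a forward primer.
Primer 2's reverse complement is CTATTATGGGG, matching the top strand at positions 28–38; it acts as a reverse primer.
The 3' ends face each other across positions 6–38, giving a 33 bp product.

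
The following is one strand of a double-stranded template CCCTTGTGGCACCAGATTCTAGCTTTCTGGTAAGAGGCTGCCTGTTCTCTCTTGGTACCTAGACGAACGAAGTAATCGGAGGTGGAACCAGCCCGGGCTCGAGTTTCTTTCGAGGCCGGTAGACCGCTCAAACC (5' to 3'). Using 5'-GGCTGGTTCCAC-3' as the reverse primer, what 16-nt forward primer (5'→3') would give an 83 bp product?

5'-ACCAGATTCTAGCTTT-3'

The reverse primer's reverse complement GTGGAACCAGCC matches the template at positions 82–93, so the product ends at position 93.
An 83 bp product then starts at position 93 − 83 + 1 = 11.
The forward primer is identical to the top strand there: ACCAGATTCTAGCTTT.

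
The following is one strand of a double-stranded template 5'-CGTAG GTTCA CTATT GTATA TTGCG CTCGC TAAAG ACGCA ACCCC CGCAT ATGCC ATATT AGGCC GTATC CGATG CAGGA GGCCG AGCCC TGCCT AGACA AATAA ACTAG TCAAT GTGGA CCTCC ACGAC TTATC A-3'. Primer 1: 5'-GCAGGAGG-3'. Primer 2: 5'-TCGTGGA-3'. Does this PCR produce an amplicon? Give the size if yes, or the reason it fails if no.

Yes — a 55 bp product.

Primer 1 (GCAGGAGG) matches the top strand at positions 75–82; it acts as a forward primer.
Primer 2's reverse complement is TCCACGA, matching the top strand at positions 123–129; it acts as a reverse primer.
The 3' ends face each other across positions 75–129, giving a 55 bp product.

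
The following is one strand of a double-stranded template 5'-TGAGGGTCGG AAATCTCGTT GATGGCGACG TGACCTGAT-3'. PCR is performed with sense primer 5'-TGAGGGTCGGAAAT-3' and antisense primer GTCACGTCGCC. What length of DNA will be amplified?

The forward primer matches the template at positions 1–14.
Taking the reverse complement of GTCACGTCGCC gives GGCGACGTGAC, found at positions 24–34 on the template; the primer anneals here to the top strand with its 3' end pointing upstream.
Amplicon spans positions 1–34: 34 bp.

34 bp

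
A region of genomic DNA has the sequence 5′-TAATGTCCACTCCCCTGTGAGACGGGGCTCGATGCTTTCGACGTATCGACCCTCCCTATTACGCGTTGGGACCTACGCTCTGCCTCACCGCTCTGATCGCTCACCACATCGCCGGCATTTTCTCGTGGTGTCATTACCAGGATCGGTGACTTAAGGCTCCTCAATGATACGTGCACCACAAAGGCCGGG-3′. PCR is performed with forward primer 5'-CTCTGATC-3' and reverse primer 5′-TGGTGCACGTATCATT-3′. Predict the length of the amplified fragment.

Scanning the template, CTCTGATC occurs at positions 91–98; this primer anneals to the bottom strand there with its 3' end pointing downstream.
Reverse complement of the reverse primer: AATGATACGTGCACCA. This occurs on the top strand at positions 163–178.
Product length = (reverse-primer end) − (forward-primer start) + 1 = 178 − 91 + 1 = 88 bp.

88 bp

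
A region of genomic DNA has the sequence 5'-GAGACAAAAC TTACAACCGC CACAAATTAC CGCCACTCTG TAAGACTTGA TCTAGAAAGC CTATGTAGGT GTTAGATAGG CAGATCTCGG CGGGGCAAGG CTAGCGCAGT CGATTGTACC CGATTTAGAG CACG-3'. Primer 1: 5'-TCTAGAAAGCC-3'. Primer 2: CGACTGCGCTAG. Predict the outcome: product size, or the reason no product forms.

Primer 1 (TCTAGAAAGCC) matches the top strand at positions 51–61; it acts as a forward primer.
Primer 2's reverse complement is CTAGCGCAGTCG, matching the top strand at positions 101–112; it acts as a reverse primer.
The 3' ends face each other across positions 51–112, giving a 62 bp product.

Yes — a 62 bp product.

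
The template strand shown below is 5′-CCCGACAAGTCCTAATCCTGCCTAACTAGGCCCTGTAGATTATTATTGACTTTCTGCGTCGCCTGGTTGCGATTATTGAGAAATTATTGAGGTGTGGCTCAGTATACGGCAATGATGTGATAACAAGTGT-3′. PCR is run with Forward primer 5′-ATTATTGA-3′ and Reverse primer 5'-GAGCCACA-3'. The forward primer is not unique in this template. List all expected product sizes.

59 bp, 29 bp, 18 bp

The forward primer ATTATTGA matches the top strand at positions 42–49, 72–79, 83–90.
The reverse primer's reverse complement is TGTGGCTC, matching at positions 93–100.
Each forward site pairs with the reverse site to give a product ending at position 100: sizes 59, 29, 18 bp.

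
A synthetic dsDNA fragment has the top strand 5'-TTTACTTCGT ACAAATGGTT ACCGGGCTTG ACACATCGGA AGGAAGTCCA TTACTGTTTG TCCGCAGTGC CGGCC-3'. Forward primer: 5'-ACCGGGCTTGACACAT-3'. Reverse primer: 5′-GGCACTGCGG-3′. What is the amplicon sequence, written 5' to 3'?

Scanning the template, ACCGGGCTTGACACAT occurs at positions 21–36; this primer anneals to the bottom strand there with its 3' end pointing downstream.
Reverse complement of the reverse primer: CCGCAGTGCC. This occurs on the top strand at positions 62–71.
The product is the template from position 21 through 71 (51 bp).

5'-ACCGGGCTTGACACATCGGAAGGAAGTCCATTACTGTTTGTCCGCAGTGCC-3'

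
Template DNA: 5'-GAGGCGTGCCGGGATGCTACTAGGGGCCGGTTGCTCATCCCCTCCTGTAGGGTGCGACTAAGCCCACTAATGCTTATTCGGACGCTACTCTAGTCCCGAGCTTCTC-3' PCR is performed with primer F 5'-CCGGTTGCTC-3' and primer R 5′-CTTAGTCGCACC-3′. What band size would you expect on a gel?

Scanning the template, CCGGTTGCTC occurs at positions 27–36; this primer anneals to the bottom strand there with its 3' end pointing downstream.
Reverse complement of the reverse primer: GGTGCGACTAAG. This occurs on the top strand at positions 51–62.
The product runs from position 27 to position 62, so its length is 62 − 27 + 1 = 36 bp.

36 bp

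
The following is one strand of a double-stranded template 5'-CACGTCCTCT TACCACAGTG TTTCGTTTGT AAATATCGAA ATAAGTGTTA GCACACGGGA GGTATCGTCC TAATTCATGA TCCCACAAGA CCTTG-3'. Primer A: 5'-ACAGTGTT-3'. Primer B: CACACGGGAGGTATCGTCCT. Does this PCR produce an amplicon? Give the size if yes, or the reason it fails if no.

Primer A (ACAGTGTT) matches the top strand at positions 15–22 (3' end points downstream).
Primer B (CACACGGGAGGTATCGTCCT) also matches the top strand directly, at positions 52–71 — its reverse complement AGGACGATACCTCCCGTGTG is not present.
Both primers anneal to the bottom strand with 3' ends pointing the same way, so neither can prime synthesis back toward the other.

No product — both primers anneal to the same strand and extend in the same direction.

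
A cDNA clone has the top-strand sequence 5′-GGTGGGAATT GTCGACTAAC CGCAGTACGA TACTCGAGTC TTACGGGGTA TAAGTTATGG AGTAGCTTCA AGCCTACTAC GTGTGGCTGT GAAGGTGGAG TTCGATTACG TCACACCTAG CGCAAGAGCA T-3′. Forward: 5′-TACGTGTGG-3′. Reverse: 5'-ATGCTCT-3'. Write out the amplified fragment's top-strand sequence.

5'-TACGTGTGGCTGTGAAGGTGGAGTTCGATTACGTCACACCTAGCGCAAGAGCAT-3'

Forward primer TACGTGTGG is found on the top strand at positions 78–86.
Reverse complement of the reverse primer: AGAGCAT. This occurs on the top strand at positions 125–131.
The product is the template from position 78 through 131 (54 bp).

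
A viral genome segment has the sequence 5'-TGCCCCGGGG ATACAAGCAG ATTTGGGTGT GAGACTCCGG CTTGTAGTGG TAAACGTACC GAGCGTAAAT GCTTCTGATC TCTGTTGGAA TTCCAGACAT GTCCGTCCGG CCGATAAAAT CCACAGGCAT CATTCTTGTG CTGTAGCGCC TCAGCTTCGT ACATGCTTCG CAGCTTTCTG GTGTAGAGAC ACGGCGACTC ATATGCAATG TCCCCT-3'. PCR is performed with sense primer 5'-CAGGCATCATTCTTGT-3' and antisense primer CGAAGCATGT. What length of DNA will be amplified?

Forward primer CAGGCATCATTCTTGT is found on the top strand at positions 124–139.
Taking the reverse complement of CGAAGCATGT gives ACATGCTTCG, found at positions 161–170 on the template; the primer anneals here to the top strand with its 3' end pointing upstream.
The product runs from position 124 to position 170, so its length is 170 − 124 + 1 = 47 bp.

47 bp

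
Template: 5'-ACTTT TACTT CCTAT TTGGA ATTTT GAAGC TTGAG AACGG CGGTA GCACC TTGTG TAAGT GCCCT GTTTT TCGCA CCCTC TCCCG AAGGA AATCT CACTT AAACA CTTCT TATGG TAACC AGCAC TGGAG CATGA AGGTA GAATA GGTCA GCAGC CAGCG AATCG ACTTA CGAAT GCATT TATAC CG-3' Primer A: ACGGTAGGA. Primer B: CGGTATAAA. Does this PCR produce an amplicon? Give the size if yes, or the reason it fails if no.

Primer A (ACGGTAGGA) does not match the top strand, and its reverse complement TCCTACCGT does not match either.
With no annealing site for primer A, no amplification occurs.

No product — primer A has no binding site in the template.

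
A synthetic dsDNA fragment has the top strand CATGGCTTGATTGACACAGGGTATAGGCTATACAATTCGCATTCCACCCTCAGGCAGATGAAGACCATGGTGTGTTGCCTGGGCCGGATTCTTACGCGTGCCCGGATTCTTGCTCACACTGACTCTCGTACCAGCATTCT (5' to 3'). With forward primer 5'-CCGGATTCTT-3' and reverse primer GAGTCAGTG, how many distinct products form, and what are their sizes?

The forward primer CCGGATTCTT matches the top strand at positions 84–93, 102–111.
The reverse primer's reverse complement is CACTGACTC, matching at positions 117–125.
Each forward site pairs with the reverse site to give a product ending at position 125: sizes 42, 24 bp.

Two products: 42 bp, 24 bp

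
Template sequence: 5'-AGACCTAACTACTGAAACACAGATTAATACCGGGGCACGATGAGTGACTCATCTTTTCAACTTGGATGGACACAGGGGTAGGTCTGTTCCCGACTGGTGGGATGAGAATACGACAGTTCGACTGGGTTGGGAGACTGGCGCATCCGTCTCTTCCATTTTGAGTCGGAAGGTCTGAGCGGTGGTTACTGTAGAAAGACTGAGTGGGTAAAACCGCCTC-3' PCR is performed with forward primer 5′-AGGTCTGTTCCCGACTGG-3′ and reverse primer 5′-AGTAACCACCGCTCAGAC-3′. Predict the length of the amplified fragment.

Scanning the template, AGGTCTGTTCCCGACTGG occurs at positions 80–97; this primer anneals to the bottom strand there with its 3' end pointing downstream.
Reverse complement of the reverse primer: GTCTGAGCGGTGGTTACT. This occurs on the top strand at positions 170–187.
The product runs from position 80 to position 187, so its length is 187 − 80 + 1 = 108 bp.

108 bp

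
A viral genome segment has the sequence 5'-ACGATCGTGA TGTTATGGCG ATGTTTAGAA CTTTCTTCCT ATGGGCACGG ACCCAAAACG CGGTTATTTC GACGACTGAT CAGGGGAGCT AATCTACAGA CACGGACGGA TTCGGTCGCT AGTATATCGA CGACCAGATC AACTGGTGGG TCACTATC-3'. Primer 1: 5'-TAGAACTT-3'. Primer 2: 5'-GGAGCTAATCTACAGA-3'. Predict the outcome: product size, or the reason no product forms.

No product — both primers anneal to the same strand and extend in the same direction.

Primer 1 (TAGAACTT) matches the top strand at positions 26–33 (3' end points downstream).
Primer 2 (GGAGCTAATCTACAGA) also matches the top strand directly, at positions 85–100 — its reverse complement TCTGTAGATTAGCTCC is not present.
Both primers anneal to the bottom strand with 3' ends pointing the same way, so neither can prime synthesis back toward the other.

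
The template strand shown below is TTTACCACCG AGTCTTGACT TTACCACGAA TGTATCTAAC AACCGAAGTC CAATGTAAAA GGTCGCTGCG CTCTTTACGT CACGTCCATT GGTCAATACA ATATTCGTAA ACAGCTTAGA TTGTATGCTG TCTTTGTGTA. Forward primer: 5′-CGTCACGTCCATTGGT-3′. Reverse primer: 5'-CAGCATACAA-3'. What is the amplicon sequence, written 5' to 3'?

5'-CGTCACGTCCATTGGTCAATACAATATTCGTAAACAGCTTAGATTGTATGCTG-3'

The forward primer matches the template at positions 78–93.
The reverse primer's reverse complement is TTGTATGCTG, which matches the template at positions 121–130.
The product is the template from position 78 through 130 (53 bp).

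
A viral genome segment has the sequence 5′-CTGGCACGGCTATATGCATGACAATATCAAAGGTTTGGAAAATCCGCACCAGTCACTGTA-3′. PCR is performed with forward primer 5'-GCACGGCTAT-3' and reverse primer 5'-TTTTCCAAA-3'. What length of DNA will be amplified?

39 bp

Scanning the template, GCACGGCTAT occurs at positions 4–13; this primer anneals to the bottom strand there with its 3' end pointing downstream.
Reverse complement of the reverse primer: TTTGGAAAA. This occurs on the top strand at positions 34–42.
The product runs from position 4 to position 42, so its length is 42 − 4 + 1 = 39 bp.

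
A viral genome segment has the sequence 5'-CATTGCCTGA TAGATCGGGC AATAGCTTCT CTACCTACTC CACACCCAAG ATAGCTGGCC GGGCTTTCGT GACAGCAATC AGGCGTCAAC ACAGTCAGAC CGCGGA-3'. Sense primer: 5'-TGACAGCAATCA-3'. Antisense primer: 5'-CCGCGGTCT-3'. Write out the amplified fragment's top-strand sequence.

Forward primer TGACAGCAATCA is found on the top strand at positions 70–81.
Reverse complement of the reverse primer: AGACCGCGG. This occurs on the top strand at positions 97–105.
The product is the template from position 70 through 105 (36 bp).

5'-TGACAGCAATCAGGCGTCAACACAGTCAGACCGCGG-3'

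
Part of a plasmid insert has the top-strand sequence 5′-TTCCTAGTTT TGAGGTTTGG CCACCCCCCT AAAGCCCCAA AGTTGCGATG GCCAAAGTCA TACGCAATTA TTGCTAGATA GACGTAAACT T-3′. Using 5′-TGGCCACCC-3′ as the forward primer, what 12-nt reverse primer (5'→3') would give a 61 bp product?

The forward primer binds at positions 18–26, so a 61 bp product ends at position 18 + 61 − 1 = 78.
The reverse primer anneals to the top strand over positions 67–78, i.e. to ATTATTGCTAGA.
Its sequence written 5'→3' is the reverse complement: TCTAGCAATAAT.

5'-TCTAGCAATAAT-3'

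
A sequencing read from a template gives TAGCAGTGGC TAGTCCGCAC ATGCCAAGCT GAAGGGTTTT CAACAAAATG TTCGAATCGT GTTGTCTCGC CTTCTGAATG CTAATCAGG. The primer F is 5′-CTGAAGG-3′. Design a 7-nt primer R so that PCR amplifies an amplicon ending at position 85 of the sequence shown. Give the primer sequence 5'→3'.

5'-ATTAGCA-3'

The forward primer binds at positions 29–35; the product's 3' end on the top strand is position 85.
The reverse primer anneals to the top strand over positions 79–85, i.e. to TGCTAAT.
Its sequence written 5'→3' is the reverse complement: ATTAGCA.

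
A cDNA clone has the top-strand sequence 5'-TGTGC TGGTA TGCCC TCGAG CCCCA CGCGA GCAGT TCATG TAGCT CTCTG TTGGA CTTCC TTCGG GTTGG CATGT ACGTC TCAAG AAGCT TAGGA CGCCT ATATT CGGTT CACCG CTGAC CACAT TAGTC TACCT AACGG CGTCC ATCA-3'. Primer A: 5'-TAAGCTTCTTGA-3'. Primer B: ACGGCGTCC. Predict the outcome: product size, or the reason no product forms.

Primer A (TAAGCTTCTTGA) has reverse complement TCAAGAAGCTTA, which matches the top strand at positions 81–92; primer A anneals to the top strand there with its 3' end pointing upstream toward position 81.
Primer B (ACGGCGTCC) matches the top strand directly at positions 137–145; it anneals to the bottom strand with its 3' end pointing downstream toward position 145.
The 3' ends diverge (primer A extends toward position 1, primer B toward position 149), so the primers never converge on a shared product.

No product — the primers' 3' ends point away from each other.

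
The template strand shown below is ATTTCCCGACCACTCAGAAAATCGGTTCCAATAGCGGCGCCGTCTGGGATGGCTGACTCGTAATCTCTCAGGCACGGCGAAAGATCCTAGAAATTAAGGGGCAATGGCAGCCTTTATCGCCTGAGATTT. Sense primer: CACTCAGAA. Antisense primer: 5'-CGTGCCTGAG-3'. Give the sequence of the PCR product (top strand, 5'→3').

Scanning the template, CACTCAGAA occurs at positions 11–19; this primer anneals to the bottom strand there with its 3' end pointing downstream.
The reverse primer's reverse complement is CTCAGGCACG, which matches the template at positions 67–76.
The product is the template from position 11 through 76 (66 bp).

5'-CACTCAGAAAATCGGTTCCAATAGCGGCGCCGTCTGGGATGGCTGACTCGTAATCTCTCAGGCACG-3'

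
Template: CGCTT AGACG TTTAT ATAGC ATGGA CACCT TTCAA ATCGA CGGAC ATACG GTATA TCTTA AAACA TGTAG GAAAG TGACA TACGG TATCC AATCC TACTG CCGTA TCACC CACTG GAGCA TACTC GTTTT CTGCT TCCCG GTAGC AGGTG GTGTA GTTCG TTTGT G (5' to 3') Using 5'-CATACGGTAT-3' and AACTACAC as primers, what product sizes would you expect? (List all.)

The forward primer CATACGGTAT matches the top strand at positions 45–54, 79–88.
The reverse primer's reverse complement is GTGTAGTT, matching at positions 151–158.
Each forward site pairs with the reverse site to give a product ending at position 158: sizes 114, 80 bp.

114 bp, 80 bp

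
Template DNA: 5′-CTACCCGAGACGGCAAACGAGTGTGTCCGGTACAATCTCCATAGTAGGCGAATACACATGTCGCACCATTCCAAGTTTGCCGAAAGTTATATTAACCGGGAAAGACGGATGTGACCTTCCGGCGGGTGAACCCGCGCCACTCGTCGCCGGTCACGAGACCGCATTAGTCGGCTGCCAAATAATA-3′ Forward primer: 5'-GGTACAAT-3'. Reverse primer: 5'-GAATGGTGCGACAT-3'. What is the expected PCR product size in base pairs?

43 bp

The forward primer matches the template at positions 29–36.
The reverse primer's reverse complement is ATGTCGCACCATTC, which matches the template at positions 58–71.
Product length = (reverse-primer end) − (forward-primer start) + 1 = 71 − 29 + 1 = 43 bp.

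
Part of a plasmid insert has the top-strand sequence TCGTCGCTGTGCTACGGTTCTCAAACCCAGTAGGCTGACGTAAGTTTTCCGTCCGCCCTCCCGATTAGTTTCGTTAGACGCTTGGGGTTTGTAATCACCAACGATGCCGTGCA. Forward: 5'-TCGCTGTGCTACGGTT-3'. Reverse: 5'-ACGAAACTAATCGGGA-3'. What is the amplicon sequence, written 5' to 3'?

5'-TCGCTGTGCTACGGTTCTCAAACCCAGTAGGCTGACGTAAGTTTTCCGTCCGCCCTCCCGATTAGTTTCGT-3'

Scanning the template, TCGCTGTGCTACGGTT occurs at positions 4–19; this primer anneals to the bottom strand there with its 3' end pointing downstream.
The reverse primer's reverse complement is TCCCGATTAGTTTCGT, which matches the template at positions 59–74.
The product is the template from position 4 through 74 (71 bp).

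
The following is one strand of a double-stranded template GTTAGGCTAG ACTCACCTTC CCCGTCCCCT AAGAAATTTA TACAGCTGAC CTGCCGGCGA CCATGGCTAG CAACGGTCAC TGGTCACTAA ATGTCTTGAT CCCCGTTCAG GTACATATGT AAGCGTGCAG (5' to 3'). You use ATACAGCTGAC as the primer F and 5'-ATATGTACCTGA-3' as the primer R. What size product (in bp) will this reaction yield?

The forward primer matches the template at positions 40–50.
The reverse primer's reverse complement is TCAGGTACATAT, which matches the template at positions 107–118.
Product length = (reverse-primer end) − (forward-primer start) + 1 = 118 − 40 + 1 = 79 bp.

79 bp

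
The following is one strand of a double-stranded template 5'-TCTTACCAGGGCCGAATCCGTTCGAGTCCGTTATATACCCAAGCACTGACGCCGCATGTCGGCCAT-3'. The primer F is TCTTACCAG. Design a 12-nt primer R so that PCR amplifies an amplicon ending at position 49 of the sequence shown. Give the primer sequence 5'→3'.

5'-TCAGTGCTTGGG-3'

The forward primer binds at positions 1–9; the product's 3' end on the top strand is position 49.
The reverse primer anneals to the top strand over positions 38–49, i.e. to CCCAAGCACTGA.
Its sequence written 5'→3' is the reverse complement: TCAGTGCTTGGG.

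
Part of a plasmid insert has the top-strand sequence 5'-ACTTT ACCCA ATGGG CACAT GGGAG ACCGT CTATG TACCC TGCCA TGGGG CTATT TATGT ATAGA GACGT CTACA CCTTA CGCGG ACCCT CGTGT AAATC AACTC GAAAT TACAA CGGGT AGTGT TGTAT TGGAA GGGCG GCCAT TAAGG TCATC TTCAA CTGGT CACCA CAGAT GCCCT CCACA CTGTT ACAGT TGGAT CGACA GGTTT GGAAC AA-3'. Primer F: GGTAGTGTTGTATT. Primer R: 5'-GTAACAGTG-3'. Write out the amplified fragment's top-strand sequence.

5'-GGTAGTGTTGTATTGGAAGGGCGGCCATTAAGGTCATCTTCAACTGGTCACCACAGATGCCCTCCACACTGTTAC-3'

Forward primer GGTAGTGTTGTATT is found on the top strand at positions 118–131.
Reverse complement of the reverse primer: CACTGTTAC. This occurs on the top strand at positions 184–192.
The product is the template from position 118 through 192 (75 bp).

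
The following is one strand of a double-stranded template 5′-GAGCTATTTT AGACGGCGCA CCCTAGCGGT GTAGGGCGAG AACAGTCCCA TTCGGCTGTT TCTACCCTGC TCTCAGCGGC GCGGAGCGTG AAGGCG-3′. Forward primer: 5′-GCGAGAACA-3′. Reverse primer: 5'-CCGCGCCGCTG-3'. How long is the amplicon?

Forward primer GCGAGAACA is found on the top strand at positions 36–44.
The reverse primer's reverse complement is CAGCGGCGCGG, which matches the template at positions 74–84.
The product runs from position 36 to position 84, so its length is 84 − 36 + 1 = 49 bp.

49 bp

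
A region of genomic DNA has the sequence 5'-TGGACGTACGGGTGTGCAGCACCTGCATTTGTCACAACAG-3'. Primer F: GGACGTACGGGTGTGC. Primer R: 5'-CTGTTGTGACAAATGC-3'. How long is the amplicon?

Scanning the template, GGACGTACGGGTGTGC occurs at positions 2–17; this primer anneals to the bottom strand there with its 3' end pointing downstream.
The reverse primer's reverse complement is GCATTTGTCACAACAG, which matches the template at positions 25–40.
Product length = (reverse-primer end) − (forward-primer start) + 1 = 40 − 2 + 1 = 39 bp.

39 bp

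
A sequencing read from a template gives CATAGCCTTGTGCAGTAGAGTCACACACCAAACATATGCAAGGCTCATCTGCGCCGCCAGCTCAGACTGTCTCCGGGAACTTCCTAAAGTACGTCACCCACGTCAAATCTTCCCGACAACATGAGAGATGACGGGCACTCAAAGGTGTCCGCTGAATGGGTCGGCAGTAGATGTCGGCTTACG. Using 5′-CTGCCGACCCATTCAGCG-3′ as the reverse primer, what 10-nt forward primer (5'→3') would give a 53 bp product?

5'-GACAACATGA-3'

The reverse primer's reverse complement CGCTGAATGGGTCGGCAG matches the template at positions 150–167, so the product ends at position 167.
A 53 bp product then starts at position 167 − 53 + 1 = 115.
The forward primer is identical to the top strand there: GACAACATGA.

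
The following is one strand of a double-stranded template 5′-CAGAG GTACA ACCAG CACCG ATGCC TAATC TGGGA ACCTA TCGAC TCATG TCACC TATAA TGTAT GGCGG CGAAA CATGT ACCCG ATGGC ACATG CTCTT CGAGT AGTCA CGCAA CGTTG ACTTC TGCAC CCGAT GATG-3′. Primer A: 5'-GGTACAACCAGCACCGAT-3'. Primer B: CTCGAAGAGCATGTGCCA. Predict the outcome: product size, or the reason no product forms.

Yes — a 100 bp product.

Primer A (GGTACAACCAGCACCGAT) matches the top strand at positions 5–22; it acts as a forward primer.
Primer B's reverse complement is TGGCACATGCTCTTCGAG, matching the top strand at positions 87–104; it acts as a reverse primer.
The 3' ends face each other across positions 5–104, giving a 100 bp product.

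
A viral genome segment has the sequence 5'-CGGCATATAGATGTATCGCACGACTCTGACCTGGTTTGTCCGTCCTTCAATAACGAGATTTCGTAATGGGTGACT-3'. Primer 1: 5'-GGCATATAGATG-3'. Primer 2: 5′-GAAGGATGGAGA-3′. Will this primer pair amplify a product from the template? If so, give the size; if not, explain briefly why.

Primer 2 (GAAGGATGGAGA) does not match the top strand, and its reverse complement TCTCCATCCTTC does not match either.
With no annealing site for primer 2, no amplification occurs.

No product — primer 2 has no binding site in the template.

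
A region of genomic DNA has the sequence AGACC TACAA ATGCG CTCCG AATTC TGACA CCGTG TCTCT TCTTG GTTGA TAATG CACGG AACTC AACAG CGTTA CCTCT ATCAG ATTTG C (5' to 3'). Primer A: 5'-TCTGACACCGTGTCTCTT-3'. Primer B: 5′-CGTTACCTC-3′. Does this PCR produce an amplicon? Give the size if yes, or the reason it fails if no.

Primer A (TCTGACACCGTGTCTCTT) matches the top strand at positions 24–41 (3' end points downstream).
Primer B (CGTTACCTC) also matches the top strand directly, at positions 71–79 — its reverse complement GAGGTAACG is not present.
Both primers anneal to the bottom strand with 3' ends pointing the same way, so neither can prime synthesis back toward the other.

No product — both primers anneal to the same strand and extend in the same direction.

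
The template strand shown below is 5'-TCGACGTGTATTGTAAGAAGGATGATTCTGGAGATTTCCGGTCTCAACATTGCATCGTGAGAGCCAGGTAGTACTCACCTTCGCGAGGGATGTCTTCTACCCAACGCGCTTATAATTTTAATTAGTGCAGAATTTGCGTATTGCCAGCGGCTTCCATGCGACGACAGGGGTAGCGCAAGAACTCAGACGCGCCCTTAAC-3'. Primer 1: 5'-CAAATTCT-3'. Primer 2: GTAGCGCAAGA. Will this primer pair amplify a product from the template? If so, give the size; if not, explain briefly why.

No product — the primers' 3' ends point away from each other.

Primer 1 (CAAATTCT) has reverse complement AGAATTTG, which matches the top strand at positions 129–136; primer 1 anneals to the top strand there with its 3' end pointing upstream toward position 129.
Primer 2 (GTAGCGCAAGA) matches the top strand directly at positions 170–180; it anneals to the bottom strand with its 3' end pointing downstream toward position 180.
The 3' ends diverge (primer 1 extends toward position 1, primer 2 toward position 199), so the primers never converge on a shared product.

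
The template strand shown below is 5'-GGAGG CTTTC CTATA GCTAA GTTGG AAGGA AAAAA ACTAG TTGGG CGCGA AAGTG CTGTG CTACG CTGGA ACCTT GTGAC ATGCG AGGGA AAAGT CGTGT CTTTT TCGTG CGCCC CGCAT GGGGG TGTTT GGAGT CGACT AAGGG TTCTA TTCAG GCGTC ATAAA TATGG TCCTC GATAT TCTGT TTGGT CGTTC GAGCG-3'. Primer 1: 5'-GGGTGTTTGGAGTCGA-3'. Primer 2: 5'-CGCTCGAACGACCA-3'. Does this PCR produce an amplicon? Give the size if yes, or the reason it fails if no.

Primer 1 (GGGTGTTTGGAGTCGA) matches the top strand at positions 123–138; it acts as a forward primer.
Primer 2's reverse complement is TGGTCGTTCGAGCG, matching the top strand at positions 187–200; it acts as a reverse primer.
The 3' ends face each other across positions 123–200, giving a 78 bp product.

Yes — a 78 bp product.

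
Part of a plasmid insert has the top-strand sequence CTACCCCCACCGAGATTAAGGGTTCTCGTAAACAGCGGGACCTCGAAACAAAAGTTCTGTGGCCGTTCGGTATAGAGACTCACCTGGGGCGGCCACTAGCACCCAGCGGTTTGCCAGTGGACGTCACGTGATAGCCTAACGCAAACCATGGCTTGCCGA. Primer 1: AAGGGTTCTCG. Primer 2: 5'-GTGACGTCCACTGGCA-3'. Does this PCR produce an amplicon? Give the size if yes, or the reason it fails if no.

Primer 1 (AAGGGTTCTCG) matches the top strand at positions 18–28; it acts as a forward primer.
Primer 2's reverse complement is TGCCAGTGGACGTCAC, matching the top strand at positions 112–127; it acts as a reverse primer.
The 3' ends face each other across positions 18–127, giving a 110 bp product.

Yes — a 110 bp product.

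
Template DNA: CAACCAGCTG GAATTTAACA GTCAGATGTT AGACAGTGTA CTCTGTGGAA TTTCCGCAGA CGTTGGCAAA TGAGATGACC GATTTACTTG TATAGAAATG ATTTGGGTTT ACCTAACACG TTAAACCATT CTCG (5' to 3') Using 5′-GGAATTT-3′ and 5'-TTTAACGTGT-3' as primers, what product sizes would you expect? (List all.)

The forward primer GGAATTT matches the top strand at positions 10–16, 47–53.
The reverse primer's reverse complement is ACACGTTAAA, matching at positions 116–125.
Each forward site pairs with the reverse site to give a product ending at position 125: sizes 116, 79 bp.

116 bp, 79 bp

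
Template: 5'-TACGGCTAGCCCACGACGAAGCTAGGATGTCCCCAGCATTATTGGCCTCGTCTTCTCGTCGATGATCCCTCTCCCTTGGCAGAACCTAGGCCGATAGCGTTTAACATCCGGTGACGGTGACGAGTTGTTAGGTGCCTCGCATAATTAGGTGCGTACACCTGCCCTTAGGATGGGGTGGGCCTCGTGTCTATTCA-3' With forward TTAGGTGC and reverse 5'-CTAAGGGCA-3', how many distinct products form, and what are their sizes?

The forward primer TTAGGTGC matches the top strand at positions 128–135, 145–152.
The reverse primer's reverse complement is TGCCCTTAG, matching at positions 160–168.
Each forward site pairs with the reverse site to give a product ending at position 168: sizes 41, 24 bp.

Two products: 41 bp, 24 bp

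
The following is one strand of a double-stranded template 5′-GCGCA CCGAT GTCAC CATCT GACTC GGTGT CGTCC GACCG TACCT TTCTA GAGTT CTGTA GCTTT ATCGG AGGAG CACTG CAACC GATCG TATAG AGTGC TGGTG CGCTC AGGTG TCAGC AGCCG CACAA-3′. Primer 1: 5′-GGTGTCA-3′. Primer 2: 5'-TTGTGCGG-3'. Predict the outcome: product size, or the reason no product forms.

Yes — a 19 bp product.

Primer 1 (GGTGTCA) matches the top strand at positions 112–118; it acts as a forward primer.
Primer 2's reverse complement is CCGCACAA, matching the top strand at positions 123–130; it acts as a reverse primer.
The 3' ends face each other across positions 112–130, giving a 19 bp product.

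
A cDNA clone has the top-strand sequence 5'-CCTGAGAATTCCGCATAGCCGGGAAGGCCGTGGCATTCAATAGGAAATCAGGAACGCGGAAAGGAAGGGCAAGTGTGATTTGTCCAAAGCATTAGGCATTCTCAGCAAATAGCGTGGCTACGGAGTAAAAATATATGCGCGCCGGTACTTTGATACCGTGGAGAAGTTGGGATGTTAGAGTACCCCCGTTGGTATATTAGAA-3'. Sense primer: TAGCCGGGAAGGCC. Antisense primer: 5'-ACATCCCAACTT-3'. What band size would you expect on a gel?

Scanning the template, TAGCCGGGAAGGCC occurs at positions 16–29; this primer anneals to the bottom strand there with its 3' end pointing downstream.
Taking the reverse complement of ACATCCCAACTT gives AAGTTGGGATGT, found at positions 164–175 on the template; the primer anneals here to the top strand with its 3' end pointing upstream.
Product length = (reverse-primer end) − (forward-primer start) + 1 = 175 − 16 + 1 = 160 bp.

160 bp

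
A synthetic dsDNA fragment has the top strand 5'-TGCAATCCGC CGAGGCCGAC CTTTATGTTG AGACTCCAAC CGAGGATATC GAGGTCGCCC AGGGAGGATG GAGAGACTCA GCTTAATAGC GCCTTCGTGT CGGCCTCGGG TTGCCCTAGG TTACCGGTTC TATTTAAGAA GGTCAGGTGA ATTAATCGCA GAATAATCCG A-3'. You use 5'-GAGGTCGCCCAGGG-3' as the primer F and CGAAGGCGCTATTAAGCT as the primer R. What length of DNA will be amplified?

The forward primer matches the template at positions 51–64.
The reverse primer's reverse complement is AGCTTAATAGCGCCTTCG, which matches the template at positions 80–97.
The product runs from position 51 to position 97, so its length is 97 − 51 + 1 = 47 bp.

47 bp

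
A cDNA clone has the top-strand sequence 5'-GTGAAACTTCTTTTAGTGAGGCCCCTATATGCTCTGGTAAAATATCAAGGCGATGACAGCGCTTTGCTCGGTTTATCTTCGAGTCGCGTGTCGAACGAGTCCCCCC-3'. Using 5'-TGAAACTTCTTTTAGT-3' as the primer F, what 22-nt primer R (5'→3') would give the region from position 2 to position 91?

5'-ACACGCGACTCGAAGATAAACC-3'

The product's 3' end on the top strand is position 91.
The reverse primer anneals to the top strand over positions 70–91, i.e. to GGTTTATCTTCGAGTCGCGTGT.
Its sequence written 5'→3' is the reverse complement: ACACGCGACTCGAAGATAAACC.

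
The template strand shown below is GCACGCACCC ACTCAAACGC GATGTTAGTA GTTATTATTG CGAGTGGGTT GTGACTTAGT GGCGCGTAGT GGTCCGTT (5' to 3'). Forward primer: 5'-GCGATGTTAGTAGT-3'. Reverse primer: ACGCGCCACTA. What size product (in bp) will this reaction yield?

49 bp

The forward primer matches the template at positions 19–32.
Reverse complement of the reverse primer: TAGTGGCGCGT. This occurs on the top strand at positions 57–67.
The product runs from position 19 to position 67, so its length is 67 − 19 + 1 = 49 bp.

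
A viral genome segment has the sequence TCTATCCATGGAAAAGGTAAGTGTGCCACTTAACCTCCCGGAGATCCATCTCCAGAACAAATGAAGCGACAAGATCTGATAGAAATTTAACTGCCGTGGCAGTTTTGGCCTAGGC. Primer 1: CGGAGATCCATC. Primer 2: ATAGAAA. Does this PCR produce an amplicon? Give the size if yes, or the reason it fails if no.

Primer 1 (CGGAGATCCATC) matches the top strand at positions 39–50 (3' end points downstream).
Primer 2 (ATAGAAA) also matches the top strand directly, at positions 79–85 — its reverse complement TTTCTAT is not present.
Both primers anneal to the bottom strand with 3' ends pointing the same way, so neither can prime synthesis back toward the other.

No product — both primers anneal to the same strand and extend in the same direction.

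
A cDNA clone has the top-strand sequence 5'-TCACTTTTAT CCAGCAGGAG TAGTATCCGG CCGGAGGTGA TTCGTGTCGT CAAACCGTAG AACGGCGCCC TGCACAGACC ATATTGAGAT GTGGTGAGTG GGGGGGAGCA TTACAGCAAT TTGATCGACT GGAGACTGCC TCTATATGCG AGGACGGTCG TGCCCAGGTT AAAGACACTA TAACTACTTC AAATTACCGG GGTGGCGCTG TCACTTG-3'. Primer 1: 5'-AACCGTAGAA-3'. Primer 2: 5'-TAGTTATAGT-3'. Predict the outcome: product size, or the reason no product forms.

Yes — a 134 bp product.

Primer 1 (AACCGTAGAA) matches the top strand at positions 53–62; it acts as a forward primer.
Primer 2's reverse complement is ACTATAACTA, matching the top strand at positions 177–186; it acts as a reverse primer.
The 3' ends face each other across positions 53–186, giving a 134 bp product.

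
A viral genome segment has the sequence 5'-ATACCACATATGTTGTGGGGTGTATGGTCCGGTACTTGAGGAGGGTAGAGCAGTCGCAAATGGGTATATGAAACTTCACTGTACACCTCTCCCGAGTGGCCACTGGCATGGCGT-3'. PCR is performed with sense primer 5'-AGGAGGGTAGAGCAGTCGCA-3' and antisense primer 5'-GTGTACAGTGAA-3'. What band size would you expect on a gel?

Scanning the template, AGGAGGGTAGAGCAGTCGCA occurs at positions 39–58; this primer anneals to the bottom strand there with its 3' end pointing downstream.
Reverse complement of the reverse primer: TTCACTGTACAC. This occurs on the top strand at positions 75–86.
Product length = (reverse-primer end) − (forward-primer start) + 1 = 86 − 39 + 1 = 48 bp.

48 bp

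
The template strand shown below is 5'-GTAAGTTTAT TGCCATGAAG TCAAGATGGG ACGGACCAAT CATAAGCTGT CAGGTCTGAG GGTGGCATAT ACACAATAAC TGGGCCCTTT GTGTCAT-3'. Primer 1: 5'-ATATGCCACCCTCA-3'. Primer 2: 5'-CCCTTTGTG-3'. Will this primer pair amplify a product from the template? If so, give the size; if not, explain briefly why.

No product — the primers' 3' ends point away from each other.

Primer 1 (ATATGCCACCCTCA) has reverse complement TGAGGGTGGCATAT, which matches the top strand at positions 57–70; primer 1 anneals to the top strand there with its 3' end pointing upstream toward position 57.
Primer 2 (CCCTTTGTG) matches the top strand directly at positions 85–93; it anneals to the bottom strand with its 3' end pointing downstream toward position 93.
The 3' ends diverge (primer 1 extends toward position 1, primer 2 toward position 97), so the primers never converge on a shared product.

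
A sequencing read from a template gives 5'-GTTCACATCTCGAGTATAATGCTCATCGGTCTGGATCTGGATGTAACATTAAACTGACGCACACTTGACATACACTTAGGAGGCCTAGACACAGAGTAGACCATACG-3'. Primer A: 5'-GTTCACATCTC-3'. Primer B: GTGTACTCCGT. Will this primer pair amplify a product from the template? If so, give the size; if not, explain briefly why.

Primer B (GTGTACTCCGT) does not match the top strand, and its reverse complement ACGGAGTACAC does not match either.
With no annealing site for primer B, no amplification occurs.

No product — primer B has no binding site in the template.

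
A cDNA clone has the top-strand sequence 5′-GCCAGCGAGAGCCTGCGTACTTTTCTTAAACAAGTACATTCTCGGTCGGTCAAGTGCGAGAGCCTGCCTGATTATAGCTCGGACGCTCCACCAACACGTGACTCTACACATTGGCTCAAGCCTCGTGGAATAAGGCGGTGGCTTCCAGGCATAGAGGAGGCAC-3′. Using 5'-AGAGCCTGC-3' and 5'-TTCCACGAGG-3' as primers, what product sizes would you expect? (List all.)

The forward primer AGAGCCTGC matches the top strand at positions 8–16, 59–67.
The reverse primer's reverse complement is CCTCGTGGAA, matching at positions 121–130.
Each forward site pairs with the reverse site to give a product ending at position 130: sizes 123, 72 bp.

123 bp, 72 bp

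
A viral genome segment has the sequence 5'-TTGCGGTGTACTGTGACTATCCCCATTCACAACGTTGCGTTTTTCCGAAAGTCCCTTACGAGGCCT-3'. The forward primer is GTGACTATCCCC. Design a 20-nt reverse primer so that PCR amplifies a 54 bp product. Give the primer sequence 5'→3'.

The forward primer binds at positions 13–24, so a 54 bp product ends at position 13 + 54 − 1 = 66.
The reverse primer anneals to the top strand over positions 47–66, i.e. to GAAAGTCCCTTACGAGGCCT.
Its sequence written 5'→3' is the reverse complement: AGGCCTCGTAAGGGACTTTC.

5'-AGGCCTCGTAAGGGACTTTC-3'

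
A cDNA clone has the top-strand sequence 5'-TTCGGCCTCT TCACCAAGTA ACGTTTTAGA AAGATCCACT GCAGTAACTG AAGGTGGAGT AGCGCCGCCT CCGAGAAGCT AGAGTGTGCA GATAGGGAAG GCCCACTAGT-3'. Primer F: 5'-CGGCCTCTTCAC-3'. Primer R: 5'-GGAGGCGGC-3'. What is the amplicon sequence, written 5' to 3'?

5'-CGGCCTCTTCACCAAGTAACGTTTTAGAAAGATCCACTGCAGTAACTGAAGGTGGAGTAGCGCCGCCTCC-3'

Forward primer CGGCCTCTTCAC is found on the top strand at positions 3–14.
Reverse complement of the reverse primer: GCCGCCTCC. This occurs on the top strand at positions 64–72.
The product is the template from position 3 through 72 (70 bp).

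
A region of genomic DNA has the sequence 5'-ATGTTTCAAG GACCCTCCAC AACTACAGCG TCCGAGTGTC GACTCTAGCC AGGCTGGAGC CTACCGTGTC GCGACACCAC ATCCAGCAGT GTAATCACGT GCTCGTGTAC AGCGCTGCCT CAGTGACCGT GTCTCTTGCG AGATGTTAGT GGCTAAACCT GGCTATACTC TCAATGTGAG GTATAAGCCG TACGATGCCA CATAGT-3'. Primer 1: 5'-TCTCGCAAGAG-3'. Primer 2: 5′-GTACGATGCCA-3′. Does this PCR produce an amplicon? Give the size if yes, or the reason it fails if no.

No product — the primers' 3' ends point away from each other.

Primer 1 (TCTCGCAAGAG) has reverse complement CTCTTGCGAGA, which matches the top strand at positions 133–143; primer 1 anneals to the top strand there with its 3' end pointing upstream toward position 133.
Primer 2 (GTACGATGCCA) matches the top strand directly at positions 190–200; it anneals to the bottom strand with its 3' end pointing downstream toward position 200.
The 3' ends diverge (primer 1 extends toward position 1, primer 2 toward position 206), so the primers never converge on a shared product.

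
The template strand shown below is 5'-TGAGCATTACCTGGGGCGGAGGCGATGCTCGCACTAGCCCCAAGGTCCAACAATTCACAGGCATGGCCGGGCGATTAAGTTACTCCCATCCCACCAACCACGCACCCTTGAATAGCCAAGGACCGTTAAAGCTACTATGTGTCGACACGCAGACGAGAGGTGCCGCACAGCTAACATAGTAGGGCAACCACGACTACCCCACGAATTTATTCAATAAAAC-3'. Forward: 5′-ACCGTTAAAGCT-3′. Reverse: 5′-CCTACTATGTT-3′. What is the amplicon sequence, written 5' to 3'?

5'-ACCGTTAAAGCTACTATGTGTCGACACGCAGACGAGAGGTGCCGCACAGCTAACATAGTAGG-3'

Scanning the template, ACCGTTAAAGCT occurs at positions 122–133; this primer anneals to the bottom strand there with its 3' end pointing downstream.
Reverse complement of the reverse primer: AACATAGTAGG. This occurs on the top strand at positions 173–183.
The product is the template from position 122 through 183 (62 bp).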